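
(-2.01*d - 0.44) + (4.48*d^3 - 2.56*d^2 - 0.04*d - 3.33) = 4.48*d^3 - 2.56*d^2 - 2.05*d - 3.77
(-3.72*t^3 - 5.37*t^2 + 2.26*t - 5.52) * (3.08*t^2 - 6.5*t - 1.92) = -11.4576*t^5 + 7.6404*t^4 + 49.0082*t^3 - 21.3812*t^2 + 31.5408*t + 10.5984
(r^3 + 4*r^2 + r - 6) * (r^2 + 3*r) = r^5 + 7*r^4 + 13*r^3 - 3*r^2 - 18*r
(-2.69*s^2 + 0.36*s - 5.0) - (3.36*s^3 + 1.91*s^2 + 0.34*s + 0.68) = -3.36*s^3 - 4.6*s^2 + 0.02*s - 5.68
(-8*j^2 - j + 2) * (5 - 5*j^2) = 40*j^4 + 5*j^3 - 50*j^2 - 5*j + 10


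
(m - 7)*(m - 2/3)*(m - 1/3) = m^3 - 8*m^2 + 65*m/9 - 14/9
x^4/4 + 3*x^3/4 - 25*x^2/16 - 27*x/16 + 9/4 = (x/4 + 1)*(x - 3/2)*(x - 1)*(x + 3/2)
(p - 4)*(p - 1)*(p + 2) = p^3 - 3*p^2 - 6*p + 8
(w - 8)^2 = w^2 - 16*w + 64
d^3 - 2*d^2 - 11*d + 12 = (d - 4)*(d - 1)*(d + 3)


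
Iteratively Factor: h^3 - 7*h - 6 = (h - 3)*(h^2 + 3*h + 2) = (h - 3)*(h + 2)*(h + 1)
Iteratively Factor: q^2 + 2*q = (q + 2)*(q)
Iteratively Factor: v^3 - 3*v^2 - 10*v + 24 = (v - 4)*(v^2 + v - 6) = (v - 4)*(v + 3)*(v - 2)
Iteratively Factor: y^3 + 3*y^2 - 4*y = (y)*(y^2 + 3*y - 4) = y*(y + 4)*(y - 1)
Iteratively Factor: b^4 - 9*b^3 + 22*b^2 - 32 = (b - 2)*(b^3 - 7*b^2 + 8*b + 16) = (b - 4)*(b - 2)*(b^2 - 3*b - 4) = (b - 4)*(b - 2)*(b + 1)*(b - 4)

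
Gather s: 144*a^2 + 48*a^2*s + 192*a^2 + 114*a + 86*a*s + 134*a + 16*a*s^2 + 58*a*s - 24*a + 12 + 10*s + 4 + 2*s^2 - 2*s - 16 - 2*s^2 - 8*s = 336*a^2 + 16*a*s^2 + 224*a + s*(48*a^2 + 144*a)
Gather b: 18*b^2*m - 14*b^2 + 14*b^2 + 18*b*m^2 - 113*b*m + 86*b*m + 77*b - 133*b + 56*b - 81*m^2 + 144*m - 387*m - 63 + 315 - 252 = 18*b^2*m + b*(18*m^2 - 27*m) - 81*m^2 - 243*m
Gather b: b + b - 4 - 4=2*b - 8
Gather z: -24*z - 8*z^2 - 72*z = -8*z^2 - 96*z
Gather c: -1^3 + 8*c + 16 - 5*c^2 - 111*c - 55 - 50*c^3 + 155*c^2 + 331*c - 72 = -50*c^3 + 150*c^2 + 228*c - 112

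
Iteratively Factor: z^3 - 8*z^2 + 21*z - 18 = (z - 3)*(z^2 - 5*z + 6) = (z - 3)^2*(z - 2)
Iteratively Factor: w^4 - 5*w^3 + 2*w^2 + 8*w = (w + 1)*(w^3 - 6*w^2 + 8*w) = (w - 2)*(w + 1)*(w^2 - 4*w) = w*(w - 2)*(w + 1)*(w - 4)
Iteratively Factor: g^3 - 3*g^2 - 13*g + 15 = (g + 3)*(g^2 - 6*g + 5) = (g - 5)*(g + 3)*(g - 1)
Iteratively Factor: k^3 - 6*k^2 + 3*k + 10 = (k + 1)*(k^2 - 7*k + 10) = (k - 2)*(k + 1)*(k - 5)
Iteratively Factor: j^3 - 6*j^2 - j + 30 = (j + 2)*(j^2 - 8*j + 15) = (j - 5)*(j + 2)*(j - 3)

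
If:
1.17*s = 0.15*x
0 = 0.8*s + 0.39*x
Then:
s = 0.00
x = 0.00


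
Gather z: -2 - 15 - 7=-24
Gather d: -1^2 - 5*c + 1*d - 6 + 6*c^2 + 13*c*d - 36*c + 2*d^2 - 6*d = 6*c^2 - 41*c + 2*d^2 + d*(13*c - 5) - 7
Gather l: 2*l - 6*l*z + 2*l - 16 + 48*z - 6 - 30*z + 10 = l*(4 - 6*z) + 18*z - 12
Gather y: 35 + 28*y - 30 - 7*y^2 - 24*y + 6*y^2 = -y^2 + 4*y + 5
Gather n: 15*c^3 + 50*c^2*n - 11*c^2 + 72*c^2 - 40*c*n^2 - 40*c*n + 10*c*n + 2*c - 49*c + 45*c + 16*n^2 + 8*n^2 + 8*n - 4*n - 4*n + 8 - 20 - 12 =15*c^3 + 61*c^2 - 2*c + n^2*(24 - 40*c) + n*(50*c^2 - 30*c) - 24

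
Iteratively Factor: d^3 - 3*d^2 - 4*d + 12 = (d - 2)*(d^2 - d - 6) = (d - 2)*(d + 2)*(d - 3)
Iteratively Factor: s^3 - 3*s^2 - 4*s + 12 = (s - 2)*(s^2 - s - 6) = (s - 3)*(s - 2)*(s + 2)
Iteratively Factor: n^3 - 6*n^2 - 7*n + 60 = (n - 5)*(n^2 - n - 12) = (n - 5)*(n + 3)*(n - 4)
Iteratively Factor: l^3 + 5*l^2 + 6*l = (l + 2)*(l^2 + 3*l) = (l + 2)*(l + 3)*(l)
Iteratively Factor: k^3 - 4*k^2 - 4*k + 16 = (k + 2)*(k^2 - 6*k + 8) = (k - 4)*(k + 2)*(k - 2)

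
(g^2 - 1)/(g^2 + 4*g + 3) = (g - 1)/(g + 3)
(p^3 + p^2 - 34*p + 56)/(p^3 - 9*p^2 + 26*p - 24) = (p + 7)/(p - 3)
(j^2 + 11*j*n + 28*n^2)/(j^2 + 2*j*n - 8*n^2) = (j + 7*n)/(j - 2*n)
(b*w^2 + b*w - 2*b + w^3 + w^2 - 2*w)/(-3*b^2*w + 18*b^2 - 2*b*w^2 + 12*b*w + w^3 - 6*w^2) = (w^2 + w - 2)/(-3*b*w + 18*b + w^2 - 6*w)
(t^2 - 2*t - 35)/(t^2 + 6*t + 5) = (t - 7)/(t + 1)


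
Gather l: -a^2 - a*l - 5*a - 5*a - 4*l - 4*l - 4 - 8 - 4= -a^2 - 10*a + l*(-a - 8) - 16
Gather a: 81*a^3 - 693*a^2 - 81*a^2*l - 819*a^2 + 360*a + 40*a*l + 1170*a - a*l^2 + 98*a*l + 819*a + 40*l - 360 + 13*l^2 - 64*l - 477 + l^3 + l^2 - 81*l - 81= 81*a^3 + a^2*(-81*l - 1512) + a*(-l^2 + 138*l + 2349) + l^3 + 14*l^2 - 105*l - 918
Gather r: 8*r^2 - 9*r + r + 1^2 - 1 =8*r^2 - 8*r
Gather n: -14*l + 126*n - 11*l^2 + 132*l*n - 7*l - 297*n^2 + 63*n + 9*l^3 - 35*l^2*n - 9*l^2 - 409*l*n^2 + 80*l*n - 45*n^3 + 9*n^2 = 9*l^3 - 20*l^2 - 21*l - 45*n^3 + n^2*(-409*l - 288) + n*(-35*l^2 + 212*l + 189)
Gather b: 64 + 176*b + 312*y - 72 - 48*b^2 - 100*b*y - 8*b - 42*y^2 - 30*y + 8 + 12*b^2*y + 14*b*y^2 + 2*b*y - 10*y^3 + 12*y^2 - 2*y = b^2*(12*y - 48) + b*(14*y^2 - 98*y + 168) - 10*y^3 - 30*y^2 + 280*y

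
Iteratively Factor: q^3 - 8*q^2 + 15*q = (q - 3)*(q^2 - 5*q) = q*(q - 3)*(q - 5)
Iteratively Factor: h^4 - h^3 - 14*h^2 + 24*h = (h + 4)*(h^3 - 5*h^2 + 6*h) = (h - 3)*(h + 4)*(h^2 - 2*h) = (h - 3)*(h - 2)*(h + 4)*(h)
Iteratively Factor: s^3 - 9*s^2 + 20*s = (s)*(s^2 - 9*s + 20) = s*(s - 5)*(s - 4)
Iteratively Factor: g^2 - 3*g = (g)*(g - 3)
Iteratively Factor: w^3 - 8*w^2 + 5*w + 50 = (w - 5)*(w^2 - 3*w - 10) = (w - 5)^2*(w + 2)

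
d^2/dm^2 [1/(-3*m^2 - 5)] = 6*(5 - 9*m^2)/(3*m^2 + 5)^3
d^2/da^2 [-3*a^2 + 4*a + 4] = -6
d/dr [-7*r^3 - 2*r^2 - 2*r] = -21*r^2 - 4*r - 2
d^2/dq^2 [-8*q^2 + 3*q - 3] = -16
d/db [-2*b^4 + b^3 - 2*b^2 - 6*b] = -8*b^3 + 3*b^2 - 4*b - 6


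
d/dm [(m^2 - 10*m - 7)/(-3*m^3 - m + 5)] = (2*(5 - m)*(3*m^3 + m - 5) - (9*m^2 + 1)*(-m^2 + 10*m + 7))/(3*m^3 + m - 5)^2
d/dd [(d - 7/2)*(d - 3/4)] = 2*d - 17/4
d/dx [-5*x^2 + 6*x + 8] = 6 - 10*x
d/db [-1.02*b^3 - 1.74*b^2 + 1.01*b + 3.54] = -3.06*b^2 - 3.48*b + 1.01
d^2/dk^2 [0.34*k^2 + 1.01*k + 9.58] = 0.680000000000000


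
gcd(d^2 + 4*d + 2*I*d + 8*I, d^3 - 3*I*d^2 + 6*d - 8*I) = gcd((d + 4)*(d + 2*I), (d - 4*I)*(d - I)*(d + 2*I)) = d + 2*I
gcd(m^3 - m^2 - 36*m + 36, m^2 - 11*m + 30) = m - 6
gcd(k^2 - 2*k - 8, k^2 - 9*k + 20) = k - 4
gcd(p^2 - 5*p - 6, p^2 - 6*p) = p - 6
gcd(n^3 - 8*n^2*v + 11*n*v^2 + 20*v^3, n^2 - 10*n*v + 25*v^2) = -n + 5*v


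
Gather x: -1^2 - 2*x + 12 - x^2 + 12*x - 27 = -x^2 + 10*x - 16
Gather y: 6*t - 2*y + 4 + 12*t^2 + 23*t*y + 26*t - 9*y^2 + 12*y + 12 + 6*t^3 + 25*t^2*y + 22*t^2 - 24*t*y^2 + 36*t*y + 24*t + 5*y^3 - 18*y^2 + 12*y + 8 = 6*t^3 + 34*t^2 + 56*t + 5*y^3 + y^2*(-24*t - 27) + y*(25*t^2 + 59*t + 22) + 24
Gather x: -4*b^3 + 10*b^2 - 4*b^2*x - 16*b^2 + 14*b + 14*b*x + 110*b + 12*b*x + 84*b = -4*b^3 - 6*b^2 + 208*b + x*(-4*b^2 + 26*b)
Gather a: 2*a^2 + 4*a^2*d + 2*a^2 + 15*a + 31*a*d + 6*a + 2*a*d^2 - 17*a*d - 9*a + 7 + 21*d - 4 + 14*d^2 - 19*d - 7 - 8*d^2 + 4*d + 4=a^2*(4*d + 4) + a*(2*d^2 + 14*d + 12) + 6*d^2 + 6*d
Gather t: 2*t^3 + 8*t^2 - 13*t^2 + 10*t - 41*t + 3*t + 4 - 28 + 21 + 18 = 2*t^3 - 5*t^2 - 28*t + 15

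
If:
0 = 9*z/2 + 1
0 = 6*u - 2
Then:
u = 1/3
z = -2/9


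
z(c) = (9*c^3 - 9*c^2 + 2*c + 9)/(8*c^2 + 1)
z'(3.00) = 1.02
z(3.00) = 2.42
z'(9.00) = 1.12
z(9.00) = 9.03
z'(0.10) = -12.07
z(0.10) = 8.44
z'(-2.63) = 1.24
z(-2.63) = -3.94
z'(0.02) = -1.23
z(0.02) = 9.01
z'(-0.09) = 14.71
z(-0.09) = 8.21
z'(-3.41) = 1.18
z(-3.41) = -4.89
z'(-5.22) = 1.14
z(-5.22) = -6.97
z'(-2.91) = 1.21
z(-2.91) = -4.29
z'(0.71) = -3.52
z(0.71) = 1.81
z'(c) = -16*c*(9*c^3 - 9*c^2 + 2*c + 9)/(8*c^2 + 1)^2 + (27*c^2 - 18*c + 2)/(8*c^2 + 1)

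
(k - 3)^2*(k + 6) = k^3 - 27*k + 54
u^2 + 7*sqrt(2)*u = u*(u + 7*sqrt(2))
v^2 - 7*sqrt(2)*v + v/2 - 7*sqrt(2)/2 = (v + 1/2)*(v - 7*sqrt(2))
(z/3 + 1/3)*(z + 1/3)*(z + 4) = z^3/3 + 16*z^2/9 + 17*z/9 + 4/9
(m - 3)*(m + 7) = m^2 + 4*m - 21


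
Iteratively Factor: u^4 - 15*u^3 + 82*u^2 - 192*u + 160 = (u - 4)*(u^3 - 11*u^2 + 38*u - 40) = (u - 5)*(u - 4)*(u^2 - 6*u + 8) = (u - 5)*(u - 4)*(u - 2)*(u - 4)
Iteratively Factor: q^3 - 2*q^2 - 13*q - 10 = (q + 1)*(q^2 - 3*q - 10) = (q + 1)*(q + 2)*(q - 5)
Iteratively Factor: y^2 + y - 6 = (y + 3)*(y - 2)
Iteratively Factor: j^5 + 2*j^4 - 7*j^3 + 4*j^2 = (j)*(j^4 + 2*j^3 - 7*j^2 + 4*j) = j*(j - 1)*(j^3 + 3*j^2 - 4*j) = j*(j - 1)^2*(j^2 + 4*j) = j*(j - 1)^2*(j + 4)*(j)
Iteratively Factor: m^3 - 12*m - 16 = (m - 4)*(m^2 + 4*m + 4) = (m - 4)*(m + 2)*(m + 2)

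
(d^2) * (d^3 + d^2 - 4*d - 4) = d^5 + d^4 - 4*d^3 - 4*d^2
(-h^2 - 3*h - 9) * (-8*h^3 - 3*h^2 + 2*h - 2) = 8*h^5 + 27*h^4 + 79*h^3 + 23*h^2 - 12*h + 18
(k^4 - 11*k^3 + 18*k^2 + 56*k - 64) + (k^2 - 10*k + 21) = k^4 - 11*k^3 + 19*k^2 + 46*k - 43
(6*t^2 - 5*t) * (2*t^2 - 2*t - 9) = 12*t^4 - 22*t^3 - 44*t^2 + 45*t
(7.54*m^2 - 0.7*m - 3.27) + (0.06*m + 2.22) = 7.54*m^2 - 0.64*m - 1.05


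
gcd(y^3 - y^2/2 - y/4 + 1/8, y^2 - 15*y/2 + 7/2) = y - 1/2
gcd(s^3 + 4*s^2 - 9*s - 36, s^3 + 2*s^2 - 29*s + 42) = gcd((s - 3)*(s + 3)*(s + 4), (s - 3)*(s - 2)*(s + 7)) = s - 3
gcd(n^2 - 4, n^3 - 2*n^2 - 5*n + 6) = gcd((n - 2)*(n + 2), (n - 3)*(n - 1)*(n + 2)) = n + 2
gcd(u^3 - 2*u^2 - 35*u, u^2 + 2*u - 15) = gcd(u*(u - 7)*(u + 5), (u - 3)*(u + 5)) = u + 5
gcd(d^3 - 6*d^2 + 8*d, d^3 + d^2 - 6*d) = d^2 - 2*d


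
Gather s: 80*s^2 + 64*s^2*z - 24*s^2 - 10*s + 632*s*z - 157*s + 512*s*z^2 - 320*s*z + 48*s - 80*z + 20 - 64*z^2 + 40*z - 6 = s^2*(64*z + 56) + s*(512*z^2 + 312*z - 119) - 64*z^2 - 40*z + 14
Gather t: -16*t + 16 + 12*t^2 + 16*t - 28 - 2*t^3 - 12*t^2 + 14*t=-2*t^3 + 14*t - 12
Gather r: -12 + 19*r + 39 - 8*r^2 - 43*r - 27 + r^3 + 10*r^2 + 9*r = r^3 + 2*r^2 - 15*r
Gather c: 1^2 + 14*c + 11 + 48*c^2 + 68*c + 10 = 48*c^2 + 82*c + 22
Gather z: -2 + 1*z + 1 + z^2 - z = z^2 - 1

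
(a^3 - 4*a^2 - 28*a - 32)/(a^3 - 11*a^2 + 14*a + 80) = (a + 2)/(a - 5)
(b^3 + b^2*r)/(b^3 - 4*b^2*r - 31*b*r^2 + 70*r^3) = b^2*(b + r)/(b^3 - 4*b^2*r - 31*b*r^2 + 70*r^3)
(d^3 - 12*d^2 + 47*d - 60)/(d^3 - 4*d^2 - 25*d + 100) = (d - 3)/(d + 5)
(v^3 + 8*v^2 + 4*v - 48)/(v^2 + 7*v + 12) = (v^2 + 4*v - 12)/(v + 3)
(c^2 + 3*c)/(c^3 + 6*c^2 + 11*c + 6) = c/(c^2 + 3*c + 2)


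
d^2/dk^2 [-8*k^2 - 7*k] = -16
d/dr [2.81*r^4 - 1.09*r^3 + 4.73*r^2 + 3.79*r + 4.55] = 11.24*r^3 - 3.27*r^2 + 9.46*r + 3.79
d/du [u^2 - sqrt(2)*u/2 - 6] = 2*u - sqrt(2)/2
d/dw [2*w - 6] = 2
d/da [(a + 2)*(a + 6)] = 2*a + 8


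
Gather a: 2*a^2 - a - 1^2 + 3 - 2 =2*a^2 - a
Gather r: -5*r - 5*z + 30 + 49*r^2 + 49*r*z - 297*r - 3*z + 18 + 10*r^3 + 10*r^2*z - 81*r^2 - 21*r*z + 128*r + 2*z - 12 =10*r^3 + r^2*(10*z - 32) + r*(28*z - 174) - 6*z + 36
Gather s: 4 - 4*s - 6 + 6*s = 2*s - 2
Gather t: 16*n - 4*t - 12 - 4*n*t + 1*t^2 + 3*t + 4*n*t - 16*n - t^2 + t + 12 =0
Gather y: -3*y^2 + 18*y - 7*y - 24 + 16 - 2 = -3*y^2 + 11*y - 10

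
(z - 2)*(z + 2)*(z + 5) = z^3 + 5*z^2 - 4*z - 20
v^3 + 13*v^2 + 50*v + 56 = (v + 2)*(v + 4)*(v + 7)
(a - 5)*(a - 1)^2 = a^3 - 7*a^2 + 11*a - 5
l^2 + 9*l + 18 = (l + 3)*(l + 6)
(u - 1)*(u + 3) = u^2 + 2*u - 3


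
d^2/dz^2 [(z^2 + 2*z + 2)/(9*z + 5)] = 194/(729*z^3 + 1215*z^2 + 675*z + 125)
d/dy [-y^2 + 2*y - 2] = 2 - 2*y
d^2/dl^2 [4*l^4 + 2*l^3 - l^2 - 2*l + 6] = 48*l^2 + 12*l - 2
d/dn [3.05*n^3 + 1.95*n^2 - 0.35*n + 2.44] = 9.15*n^2 + 3.9*n - 0.35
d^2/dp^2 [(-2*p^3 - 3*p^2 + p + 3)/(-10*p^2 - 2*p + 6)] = 4*(-2*p^3 - 27*p^2 - 9*p - 6)/(125*p^6 + 75*p^5 - 210*p^4 - 89*p^3 + 126*p^2 + 27*p - 27)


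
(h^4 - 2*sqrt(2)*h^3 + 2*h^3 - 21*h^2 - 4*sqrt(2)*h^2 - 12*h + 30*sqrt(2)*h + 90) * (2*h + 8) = 2*h^5 - 4*sqrt(2)*h^4 + 12*h^4 - 24*sqrt(2)*h^3 - 26*h^3 - 192*h^2 + 28*sqrt(2)*h^2 + 84*h + 240*sqrt(2)*h + 720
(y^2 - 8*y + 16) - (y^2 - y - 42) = 58 - 7*y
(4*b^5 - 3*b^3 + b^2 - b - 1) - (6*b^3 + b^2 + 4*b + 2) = 4*b^5 - 9*b^3 - 5*b - 3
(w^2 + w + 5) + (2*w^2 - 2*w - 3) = 3*w^2 - w + 2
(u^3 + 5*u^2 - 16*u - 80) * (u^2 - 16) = u^5 + 5*u^4 - 32*u^3 - 160*u^2 + 256*u + 1280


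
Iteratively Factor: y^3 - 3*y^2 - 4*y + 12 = (y + 2)*(y^2 - 5*y + 6) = (y - 3)*(y + 2)*(y - 2)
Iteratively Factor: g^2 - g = (g - 1)*(g)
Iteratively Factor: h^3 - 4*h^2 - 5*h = (h)*(h^2 - 4*h - 5) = h*(h - 5)*(h + 1)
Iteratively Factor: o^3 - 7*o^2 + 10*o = (o)*(o^2 - 7*o + 10) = o*(o - 5)*(o - 2)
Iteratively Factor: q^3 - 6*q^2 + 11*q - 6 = (q - 3)*(q^2 - 3*q + 2) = (q - 3)*(q - 1)*(q - 2)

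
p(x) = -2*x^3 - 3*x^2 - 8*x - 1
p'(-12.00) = -800.00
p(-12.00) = 3119.00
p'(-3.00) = -44.00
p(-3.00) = 50.00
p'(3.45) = -100.12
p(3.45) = -146.43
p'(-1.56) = -13.24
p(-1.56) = 11.77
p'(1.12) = -22.25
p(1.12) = -16.53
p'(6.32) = -285.57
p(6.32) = -676.26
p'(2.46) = -59.07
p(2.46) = -68.61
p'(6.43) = -294.65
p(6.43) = -708.17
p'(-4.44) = -99.64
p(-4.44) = 150.44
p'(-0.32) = -6.69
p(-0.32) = 1.32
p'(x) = -6*x^2 - 6*x - 8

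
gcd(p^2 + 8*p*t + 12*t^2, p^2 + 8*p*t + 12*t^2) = p^2 + 8*p*t + 12*t^2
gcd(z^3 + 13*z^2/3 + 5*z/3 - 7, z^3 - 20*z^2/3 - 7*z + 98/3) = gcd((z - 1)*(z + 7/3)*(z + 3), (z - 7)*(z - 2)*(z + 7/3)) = z + 7/3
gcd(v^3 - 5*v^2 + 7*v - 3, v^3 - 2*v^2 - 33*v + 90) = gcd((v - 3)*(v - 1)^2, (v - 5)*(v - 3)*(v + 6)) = v - 3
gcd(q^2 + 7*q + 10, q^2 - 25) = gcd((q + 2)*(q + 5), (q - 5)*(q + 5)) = q + 5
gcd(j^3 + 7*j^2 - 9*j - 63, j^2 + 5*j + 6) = j + 3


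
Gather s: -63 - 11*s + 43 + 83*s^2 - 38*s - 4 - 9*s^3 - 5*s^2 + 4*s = -9*s^3 + 78*s^2 - 45*s - 24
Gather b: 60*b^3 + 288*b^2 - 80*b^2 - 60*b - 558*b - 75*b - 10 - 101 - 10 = 60*b^3 + 208*b^2 - 693*b - 121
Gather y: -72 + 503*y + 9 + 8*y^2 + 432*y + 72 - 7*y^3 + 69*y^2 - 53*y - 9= -7*y^3 + 77*y^2 + 882*y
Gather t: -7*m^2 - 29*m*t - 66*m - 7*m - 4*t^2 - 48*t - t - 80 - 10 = -7*m^2 - 73*m - 4*t^2 + t*(-29*m - 49) - 90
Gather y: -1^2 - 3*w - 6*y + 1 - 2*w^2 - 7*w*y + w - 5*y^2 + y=-2*w^2 - 2*w - 5*y^2 + y*(-7*w - 5)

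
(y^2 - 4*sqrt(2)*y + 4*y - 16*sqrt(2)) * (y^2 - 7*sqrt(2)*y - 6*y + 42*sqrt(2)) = y^4 - 11*sqrt(2)*y^3 - 2*y^3 + 22*sqrt(2)*y^2 + 32*y^2 - 112*y + 264*sqrt(2)*y - 1344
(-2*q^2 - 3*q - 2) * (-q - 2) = 2*q^3 + 7*q^2 + 8*q + 4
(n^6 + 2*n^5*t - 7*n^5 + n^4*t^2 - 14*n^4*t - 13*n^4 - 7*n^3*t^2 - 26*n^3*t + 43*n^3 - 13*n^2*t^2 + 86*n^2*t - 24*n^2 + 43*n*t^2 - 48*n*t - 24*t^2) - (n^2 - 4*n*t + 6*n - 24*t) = n^6 + 2*n^5*t - 7*n^5 + n^4*t^2 - 14*n^4*t - 13*n^4 - 7*n^3*t^2 - 26*n^3*t + 43*n^3 - 13*n^2*t^2 + 86*n^2*t - 25*n^2 + 43*n*t^2 - 44*n*t - 6*n - 24*t^2 + 24*t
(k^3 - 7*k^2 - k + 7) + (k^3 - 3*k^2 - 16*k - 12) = 2*k^3 - 10*k^2 - 17*k - 5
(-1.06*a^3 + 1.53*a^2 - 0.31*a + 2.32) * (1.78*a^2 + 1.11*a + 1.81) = -1.8868*a^5 + 1.5468*a^4 - 0.7721*a^3 + 6.5548*a^2 + 2.0141*a + 4.1992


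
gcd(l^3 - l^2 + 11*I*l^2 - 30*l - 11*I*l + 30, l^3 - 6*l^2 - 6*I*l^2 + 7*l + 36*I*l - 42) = 1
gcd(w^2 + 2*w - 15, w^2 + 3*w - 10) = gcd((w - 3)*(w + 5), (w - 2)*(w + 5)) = w + 5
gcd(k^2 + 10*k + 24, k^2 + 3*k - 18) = k + 6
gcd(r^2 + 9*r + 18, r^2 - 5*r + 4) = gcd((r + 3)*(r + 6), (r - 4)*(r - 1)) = 1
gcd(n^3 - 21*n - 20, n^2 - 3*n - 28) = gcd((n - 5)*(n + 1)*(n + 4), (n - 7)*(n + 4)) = n + 4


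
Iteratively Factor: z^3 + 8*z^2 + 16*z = (z + 4)*(z^2 + 4*z) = z*(z + 4)*(z + 4)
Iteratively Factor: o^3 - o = (o + 1)*(o^2 - o) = o*(o + 1)*(o - 1)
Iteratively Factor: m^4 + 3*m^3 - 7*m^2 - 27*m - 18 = (m + 2)*(m^3 + m^2 - 9*m - 9) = (m - 3)*(m + 2)*(m^2 + 4*m + 3) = (m - 3)*(m + 2)*(m + 3)*(m + 1)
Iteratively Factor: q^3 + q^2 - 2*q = (q - 1)*(q^2 + 2*q) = (q - 1)*(q + 2)*(q)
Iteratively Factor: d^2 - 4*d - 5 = (d + 1)*(d - 5)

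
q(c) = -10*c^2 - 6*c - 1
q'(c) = -20*c - 6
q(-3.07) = -76.83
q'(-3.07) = 55.40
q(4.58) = -238.24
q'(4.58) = -97.60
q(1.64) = -37.74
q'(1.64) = -38.80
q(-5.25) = -245.12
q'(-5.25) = 99.00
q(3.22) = -124.00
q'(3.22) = -70.40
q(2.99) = -108.34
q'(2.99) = -65.80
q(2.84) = -98.70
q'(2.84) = -62.80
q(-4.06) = -141.48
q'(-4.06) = 75.20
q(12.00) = -1513.00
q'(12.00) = -246.00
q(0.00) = -1.00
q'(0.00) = -6.00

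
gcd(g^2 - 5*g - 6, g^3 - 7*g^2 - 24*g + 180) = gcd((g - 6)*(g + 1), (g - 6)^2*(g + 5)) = g - 6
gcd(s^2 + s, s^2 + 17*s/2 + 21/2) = 1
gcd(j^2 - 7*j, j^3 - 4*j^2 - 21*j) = j^2 - 7*j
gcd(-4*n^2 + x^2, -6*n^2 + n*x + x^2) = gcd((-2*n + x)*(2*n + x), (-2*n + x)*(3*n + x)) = -2*n + x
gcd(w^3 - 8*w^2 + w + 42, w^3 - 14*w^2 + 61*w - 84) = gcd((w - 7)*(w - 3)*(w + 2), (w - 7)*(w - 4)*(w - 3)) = w^2 - 10*w + 21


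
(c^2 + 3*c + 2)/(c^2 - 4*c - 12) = (c + 1)/(c - 6)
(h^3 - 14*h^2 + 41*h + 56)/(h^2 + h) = h - 15 + 56/h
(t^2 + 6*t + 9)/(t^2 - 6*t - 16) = (t^2 + 6*t + 9)/(t^2 - 6*t - 16)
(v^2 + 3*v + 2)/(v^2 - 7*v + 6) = (v^2 + 3*v + 2)/(v^2 - 7*v + 6)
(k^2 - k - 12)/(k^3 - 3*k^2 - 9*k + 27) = (k - 4)/(k^2 - 6*k + 9)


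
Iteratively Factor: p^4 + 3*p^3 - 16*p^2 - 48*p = (p)*(p^3 + 3*p^2 - 16*p - 48) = p*(p - 4)*(p^2 + 7*p + 12) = p*(p - 4)*(p + 3)*(p + 4)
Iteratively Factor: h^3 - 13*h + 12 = (h + 4)*(h^2 - 4*h + 3) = (h - 3)*(h + 4)*(h - 1)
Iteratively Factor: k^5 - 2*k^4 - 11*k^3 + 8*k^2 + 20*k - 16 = (k - 4)*(k^4 + 2*k^3 - 3*k^2 - 4*k + 4) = (k - 4)*(k - 1)*(k^3 + 3*k^2 - 4) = (k - 4)*(k - 1)^2*(k^2 + 4*k + 4) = (k - 4)*(k - 1)^2*(k + 2)*(k + 2)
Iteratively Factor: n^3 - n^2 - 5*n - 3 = (n + 1)*(n^2 - 2*n - 3) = (n - 3)*(n + 1)*(n + 1)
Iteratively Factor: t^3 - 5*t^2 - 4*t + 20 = (t - 5)*(t^2 - 4) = (t - 5)*(t - 2)*(t + 2)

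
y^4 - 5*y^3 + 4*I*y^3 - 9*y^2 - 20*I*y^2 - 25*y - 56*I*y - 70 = (y - 7)*(y + 2)*(y - I)*(y + 5*I)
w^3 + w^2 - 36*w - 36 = (w - 6)*(w + 1)*(w + 6)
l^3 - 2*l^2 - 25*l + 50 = (l - 5)*(l - 2)*(l + 5)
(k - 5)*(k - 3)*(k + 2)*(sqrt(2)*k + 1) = sqrt(2)*k^4 - 6*sqrt(2)*k^3 + k^3 - 6*k^2 - sqrt(2)*k^2 - k + 30*sqrt(2)*k + 30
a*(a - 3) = a^2 - 3*a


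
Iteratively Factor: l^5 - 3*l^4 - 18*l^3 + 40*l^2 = (l - 2)*(l^4 - l^3 - 20*l^2) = (l - 2)*(l + 4)*(l^3 - 5*l^2) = (l - 5)*(l - 2)*(l + 4)*(l^2) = l*(l - 5)*(l - 2)*(l + 4)*(l)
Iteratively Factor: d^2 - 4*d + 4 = (d - 2)*(d - 2)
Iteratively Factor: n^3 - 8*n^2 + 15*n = (n)*(n^2 - 8*n + 15) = n*(n - 5)*(n - 3)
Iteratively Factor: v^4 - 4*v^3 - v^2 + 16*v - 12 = (v - 3)*(v^3 - v^2 - 4*v + 4) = (v - 3)*(v + 2)*(v^2 - 3*v + 2) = (v - 3)*(v - 2)*(v + 2)*(v - 1)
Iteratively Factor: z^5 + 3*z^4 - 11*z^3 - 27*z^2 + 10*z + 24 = (z - 1)*(z^4 + 4*z^3 - 7*z^2 - 34*z - 24) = (z - 1)*(z + 4)*(z^3 - 7*z - 6) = (z - 1)*(z + 1)*(z + 4)*(z^2 - z - 6) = (z - 3)*(z - 1)*(z + 1)*(z + 4)*(z + 2)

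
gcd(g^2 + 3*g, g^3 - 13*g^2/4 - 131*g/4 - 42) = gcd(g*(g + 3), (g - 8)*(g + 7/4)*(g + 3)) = g + 3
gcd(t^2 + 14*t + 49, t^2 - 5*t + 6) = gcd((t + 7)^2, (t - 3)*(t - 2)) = 1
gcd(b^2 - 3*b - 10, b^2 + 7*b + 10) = b + 2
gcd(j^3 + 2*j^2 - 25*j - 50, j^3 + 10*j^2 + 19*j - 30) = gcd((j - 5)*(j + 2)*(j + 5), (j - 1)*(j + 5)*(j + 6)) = j + 5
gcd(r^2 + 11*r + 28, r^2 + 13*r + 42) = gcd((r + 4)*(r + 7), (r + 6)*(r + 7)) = r + 7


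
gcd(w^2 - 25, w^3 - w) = 1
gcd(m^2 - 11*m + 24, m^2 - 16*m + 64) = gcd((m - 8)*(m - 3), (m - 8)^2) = m - 8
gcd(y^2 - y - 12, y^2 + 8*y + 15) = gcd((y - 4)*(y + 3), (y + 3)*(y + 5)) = y + 3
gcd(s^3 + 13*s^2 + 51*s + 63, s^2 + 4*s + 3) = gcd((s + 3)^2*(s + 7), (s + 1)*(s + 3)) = s + 3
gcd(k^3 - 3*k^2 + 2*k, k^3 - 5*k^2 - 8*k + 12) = k - 1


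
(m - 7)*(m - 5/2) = m^2 - 19*m/2 + 35/2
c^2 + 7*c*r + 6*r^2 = (c + r)*(c + 6*r)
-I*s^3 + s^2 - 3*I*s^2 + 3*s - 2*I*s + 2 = (s + 2)*(s + I)*(-I*s - I)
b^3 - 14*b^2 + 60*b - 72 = (b - 6)^2*(b - 2)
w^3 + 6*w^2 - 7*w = w*(w - 1)*(w + 7)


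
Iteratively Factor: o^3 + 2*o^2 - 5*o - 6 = (o - 2)*(o^2 + 4*o + 3) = (o - 2)*(o + 1)*(o + 3)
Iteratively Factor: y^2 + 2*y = (y + 2)*(y)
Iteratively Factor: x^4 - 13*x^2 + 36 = (x - 2)*(x^3 + 2*x^2 - 9*x - 18) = (x - 2)*(x + 2)*(x^2 - 9) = (x - 2)*(x + 2)*(x + 3)*(x - 3)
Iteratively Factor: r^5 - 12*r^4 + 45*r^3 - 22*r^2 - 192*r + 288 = (r - 3)*(r^4 - 9*r^3 + 18*r^2 + 32*r - 96) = (r - 3)^2*(r^3 - 6*r^2 + 32) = (r - 3)^2*(r + 2)*(r^2 - 8*r + 16) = (r - 4)*(r - 3)^2*(r + 2)*(r - 4)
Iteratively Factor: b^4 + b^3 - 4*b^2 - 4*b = (b + 1)*(b^3 - 4*b) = (b - 2)*(b + 1)*(b^2 + 2*b) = b*(b - 2)*(b + 1)*(b + 2)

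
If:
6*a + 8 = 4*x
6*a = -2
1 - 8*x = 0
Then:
No Solution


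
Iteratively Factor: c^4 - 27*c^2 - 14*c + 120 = (c - 2)*(c^3 + 2*c^2 - 23*c - 60) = (c - 2)*(c + 4)*(c^2 - 2*c - 15) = (c - 2)*(c + 3)*(c + 4)*(c - 5)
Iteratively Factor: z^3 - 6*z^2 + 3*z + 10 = (z - 2)*(z^2 - 4*z - 5) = (z - 5)*(z - 2)*(z + 1)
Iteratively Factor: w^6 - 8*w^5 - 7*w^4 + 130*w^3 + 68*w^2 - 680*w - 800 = (w + 2)*(w^5 - 10*w^4 + 13*w^3 + 104*w^2 - 140*w - 400) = (w + 2)^2*(w^4 - 12*w^3 + 37*w^2 + 30*w - 200) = (w + 2)^3*(w^3 - 14*w^2 + 65*w - 100) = (w - 4)*(w + 2)^3*(w^2 - 10*w + 25) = (w - 5)*(w - 4)*(w + 2)^3*(w - 5)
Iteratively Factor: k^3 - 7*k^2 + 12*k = (k)*(k^2 - 7*k + 12) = k*(k - 4)*(k - 3)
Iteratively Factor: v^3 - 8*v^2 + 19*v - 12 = (v - 1)*(v^2 - 7*v + 12) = (v - 3)*(v - 1)*(v - 4)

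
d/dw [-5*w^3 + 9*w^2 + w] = -15*w^2 + 18*w + 1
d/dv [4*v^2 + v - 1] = 8*v + 1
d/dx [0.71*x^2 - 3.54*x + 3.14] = 1.42*x - 3.54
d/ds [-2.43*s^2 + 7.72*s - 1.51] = 7.72 - 4.86*s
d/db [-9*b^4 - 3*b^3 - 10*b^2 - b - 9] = -36*b^3 - 9*b^2 - 20*b - 1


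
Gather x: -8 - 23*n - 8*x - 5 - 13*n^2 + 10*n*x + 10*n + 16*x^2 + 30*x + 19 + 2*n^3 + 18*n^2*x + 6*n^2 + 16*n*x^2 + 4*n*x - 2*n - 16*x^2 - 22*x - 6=2*n^3 - 7*n^2 + 16*n*x^2 - 15*n + x*(18*n^2 + 14*n)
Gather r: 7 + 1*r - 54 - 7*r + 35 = -6*r - 12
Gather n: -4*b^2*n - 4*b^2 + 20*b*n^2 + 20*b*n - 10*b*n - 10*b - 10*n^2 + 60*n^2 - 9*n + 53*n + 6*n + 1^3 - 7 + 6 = -4*b^2 - 10*b + n^2*(20*b + 50) + n*(-4*b^2 + 10*b + 50)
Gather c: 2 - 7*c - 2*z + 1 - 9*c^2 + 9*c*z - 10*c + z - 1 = -9*c^2 + c*(9*z - 17) - z + 2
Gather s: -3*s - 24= -3*s - 24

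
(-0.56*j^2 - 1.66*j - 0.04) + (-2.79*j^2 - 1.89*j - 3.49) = -3.35*j^2 - 3.55*j - 3.53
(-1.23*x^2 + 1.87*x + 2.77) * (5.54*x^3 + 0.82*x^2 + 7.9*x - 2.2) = -6.8142*x^5 + 9.3512*x^4 + 7.1622*x^3 + 19.7504*x^2 + 17.769*x - 6.094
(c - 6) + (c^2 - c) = c^2 - 6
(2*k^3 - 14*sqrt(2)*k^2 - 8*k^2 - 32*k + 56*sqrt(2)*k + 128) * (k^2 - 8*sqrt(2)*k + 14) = 2*k^5 - 30*sqrt(2)*k^4 - 8*k^4 + 120*sqrt(2)*k^3 + 220*k^3 - 880*k^2 + 60*sqrt(2)*k^2 - 448*k - 240*sqrt(2)*k + 1792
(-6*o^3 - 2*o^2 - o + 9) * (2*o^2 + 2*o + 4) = -12*o^5 - 16*o^4 - 30*o^3 + 8*o^2 + 14*o + 36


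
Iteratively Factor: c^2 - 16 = (c + 4)*(c - 4)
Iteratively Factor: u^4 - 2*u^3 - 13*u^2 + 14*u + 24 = (u - 2)*(u^3 - 13*u - 12) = (u - 2)*(u + 3)*(u^2 - 3*u - 4) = (u - 4)*(u - 2)*(u + 3)*(u + 1)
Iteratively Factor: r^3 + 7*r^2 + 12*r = (r + 3)*(r^2 + 4*r) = r*(r + 3)*(r + 4)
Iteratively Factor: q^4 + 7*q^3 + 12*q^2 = (q)*(q^3 + 7*q^2 + 12*q) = q*(q + 3)*(q^2 + 4*q) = q^2*(q + 3)*(q + 4)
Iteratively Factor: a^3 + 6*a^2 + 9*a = (a + 3)*(a^2 + 3*a) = a*(a + 3)*(a + 3)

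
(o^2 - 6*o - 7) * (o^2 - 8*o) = o^4 - 14*o^3 + 41*o^2 + 56*o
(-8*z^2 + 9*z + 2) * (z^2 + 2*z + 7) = -8*z^4 - 7*z^3 - 36*z^2 + 67*z + 14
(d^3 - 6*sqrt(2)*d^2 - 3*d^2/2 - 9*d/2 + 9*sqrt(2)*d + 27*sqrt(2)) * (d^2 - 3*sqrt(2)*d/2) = d^5 - 15*sqrt(2)*d^4/2 - 3*d^4/2 + 27*d^3/2 + 45*sqrt(2)*d^3/4 - 27*d^2 + 135*sqrt(2)*d^2/4 - 81*d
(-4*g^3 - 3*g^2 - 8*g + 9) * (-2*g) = 8*g^4 + 6*g^3 + 16*g^2 - 18*g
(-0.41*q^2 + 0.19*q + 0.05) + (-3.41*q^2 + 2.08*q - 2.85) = -3.82*q^2 + 2.27*q - 2.8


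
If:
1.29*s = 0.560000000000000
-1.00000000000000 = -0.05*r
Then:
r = 20.00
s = 0.43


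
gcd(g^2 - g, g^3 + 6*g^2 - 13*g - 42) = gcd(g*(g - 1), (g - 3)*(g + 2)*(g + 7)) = 1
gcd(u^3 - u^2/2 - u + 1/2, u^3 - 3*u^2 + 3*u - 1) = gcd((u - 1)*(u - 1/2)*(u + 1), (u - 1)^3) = u - 1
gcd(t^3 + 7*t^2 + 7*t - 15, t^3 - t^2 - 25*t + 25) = t^2 + 4*t - 5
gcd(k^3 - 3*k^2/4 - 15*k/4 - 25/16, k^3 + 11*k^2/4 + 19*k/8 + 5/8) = k^2 + 7*k/4 + 5/8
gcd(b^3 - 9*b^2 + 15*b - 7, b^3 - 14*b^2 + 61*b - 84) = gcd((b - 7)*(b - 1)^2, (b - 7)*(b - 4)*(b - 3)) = b - 7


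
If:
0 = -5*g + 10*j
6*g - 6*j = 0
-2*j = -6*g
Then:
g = 0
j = 0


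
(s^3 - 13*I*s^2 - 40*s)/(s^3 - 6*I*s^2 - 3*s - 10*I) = s*(s - 8*I)/(s^2 - I*s + 2)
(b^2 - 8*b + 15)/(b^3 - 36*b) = (b^2 - 8*b + 15)/(b*(b^2 - 36))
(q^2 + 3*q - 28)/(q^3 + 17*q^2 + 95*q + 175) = (q - 4)/(q^2 + 10*q + 25)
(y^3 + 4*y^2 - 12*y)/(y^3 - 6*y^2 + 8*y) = (y + 6)/(y - 4)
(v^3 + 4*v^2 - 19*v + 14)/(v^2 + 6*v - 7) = v - 2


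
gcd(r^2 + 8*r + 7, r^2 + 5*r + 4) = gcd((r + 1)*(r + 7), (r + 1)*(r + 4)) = r + 1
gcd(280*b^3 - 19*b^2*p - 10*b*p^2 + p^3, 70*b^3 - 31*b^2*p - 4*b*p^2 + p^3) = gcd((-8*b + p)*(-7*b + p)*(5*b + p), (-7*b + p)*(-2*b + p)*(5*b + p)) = -35*b^2 - 2*b*p + p^2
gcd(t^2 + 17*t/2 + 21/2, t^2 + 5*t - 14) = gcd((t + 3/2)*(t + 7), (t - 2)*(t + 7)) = t + 7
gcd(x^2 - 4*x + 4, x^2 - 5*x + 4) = 1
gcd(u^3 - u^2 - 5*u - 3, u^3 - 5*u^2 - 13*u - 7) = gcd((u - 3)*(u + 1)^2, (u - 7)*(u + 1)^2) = u^2 + 2*u + 1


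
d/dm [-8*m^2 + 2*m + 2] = 2 - 16*m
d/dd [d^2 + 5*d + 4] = 2*d + 5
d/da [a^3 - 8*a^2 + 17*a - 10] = 3*a^2 - 16*a + 17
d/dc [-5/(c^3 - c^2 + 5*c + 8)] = 5*(3*c^2 - 2*c + 5)/(c^3 - c^2 + 5*c + 8)^2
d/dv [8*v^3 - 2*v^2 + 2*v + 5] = 24*v^2 - 4*v + 2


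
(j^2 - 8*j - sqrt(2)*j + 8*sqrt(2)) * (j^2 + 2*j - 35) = j^4 - 6*j^3 - sqrt(2)*j^3 - 51*j^2 + 6*sqrt(2)*j^2 + 51*sqrt(2)*j + 280*j - 280*sqrt(2)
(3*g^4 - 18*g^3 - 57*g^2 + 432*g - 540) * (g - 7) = 3*g^5 - 39*g^4 + 69*g^3 + 831*g^2 - 3564*g + 3780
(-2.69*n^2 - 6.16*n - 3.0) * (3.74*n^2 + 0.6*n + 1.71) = -10.0606*n^4 - 24.6524*n^3 - 19.5159*n^2 - 12.3336*n - 5.13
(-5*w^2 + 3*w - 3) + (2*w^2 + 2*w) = -3*w^2 + 5*w - 3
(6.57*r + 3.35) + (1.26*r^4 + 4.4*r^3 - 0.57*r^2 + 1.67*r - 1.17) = 1.26*r^4 + 4.4*r^3 - 0.57*r^2 + 8.24*r + 2.18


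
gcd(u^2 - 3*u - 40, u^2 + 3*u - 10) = u + 5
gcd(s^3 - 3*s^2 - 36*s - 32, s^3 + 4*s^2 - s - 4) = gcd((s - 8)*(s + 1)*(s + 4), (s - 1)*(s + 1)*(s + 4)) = s^2 + 5*s + 4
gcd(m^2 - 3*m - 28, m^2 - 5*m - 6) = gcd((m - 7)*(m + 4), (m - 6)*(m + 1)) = 1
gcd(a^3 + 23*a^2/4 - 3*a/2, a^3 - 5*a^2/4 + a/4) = a^2 - a/4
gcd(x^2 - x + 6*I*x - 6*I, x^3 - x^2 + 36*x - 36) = x^2 + x*(-1 + 6*I) - 6*I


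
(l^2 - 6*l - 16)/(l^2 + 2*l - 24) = (l^2 - 6*l - 16)/(l^2 + 2*l - 24)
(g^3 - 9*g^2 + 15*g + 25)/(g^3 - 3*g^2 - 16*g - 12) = (g^2 - 10*g + 25)/(g^2 - 4*g - 12)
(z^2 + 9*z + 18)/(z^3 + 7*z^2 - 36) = 1/(z - 2)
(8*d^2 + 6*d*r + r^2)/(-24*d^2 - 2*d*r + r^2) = (2*d + r)/(-6*d + r)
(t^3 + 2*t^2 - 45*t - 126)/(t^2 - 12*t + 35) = (t^2 + 9*t + 18)/(t - 5)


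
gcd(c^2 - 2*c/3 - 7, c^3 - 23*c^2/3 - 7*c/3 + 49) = c^2 - 2*c/3 - 7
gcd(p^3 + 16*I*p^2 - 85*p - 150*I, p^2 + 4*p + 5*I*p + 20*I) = p + 5*I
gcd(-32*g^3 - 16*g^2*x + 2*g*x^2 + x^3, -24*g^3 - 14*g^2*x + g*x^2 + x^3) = -8*g^2 - 2*g*x + x^2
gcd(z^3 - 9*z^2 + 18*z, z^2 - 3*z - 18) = z - 6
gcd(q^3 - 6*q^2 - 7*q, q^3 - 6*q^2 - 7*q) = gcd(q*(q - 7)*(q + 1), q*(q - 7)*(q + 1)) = q^3 - 6*q^2 - 7*q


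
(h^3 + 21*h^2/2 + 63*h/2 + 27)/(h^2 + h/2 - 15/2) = (2*h^2 + 15*h + 18)/(2*h - 5)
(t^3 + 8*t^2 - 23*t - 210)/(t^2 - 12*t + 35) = (t^2 + 13*t + 42)/(t - 7)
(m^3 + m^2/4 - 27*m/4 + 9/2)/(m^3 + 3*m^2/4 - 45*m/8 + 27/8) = 2*(m - 2)/(2*m - 3)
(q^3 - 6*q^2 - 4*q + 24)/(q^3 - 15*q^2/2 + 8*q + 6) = 2*(q + 2)/(2*q + 1)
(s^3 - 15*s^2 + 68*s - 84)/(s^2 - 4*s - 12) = (s^2 - 9*s + 14)/(s + 2)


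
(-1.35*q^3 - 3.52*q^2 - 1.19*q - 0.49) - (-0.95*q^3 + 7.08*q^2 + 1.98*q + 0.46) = -0.4*q^3 - 10.6*q^2 - 3.17*q - 0.95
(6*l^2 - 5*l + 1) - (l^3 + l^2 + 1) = -l^3 + 5*l^2 - 5*l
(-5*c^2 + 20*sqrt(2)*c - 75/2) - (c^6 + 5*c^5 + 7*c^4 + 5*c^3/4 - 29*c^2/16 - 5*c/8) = -c^6 - 5*c^5 - 7*c^4 - 5*c^3/4 - 51*c^2/16 + 5*c/8 + 20*sqrt(2)*c - 75/2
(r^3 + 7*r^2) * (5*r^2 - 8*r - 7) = 5*r^5 + 27*r^4 - 63*r^3 - 49*r^2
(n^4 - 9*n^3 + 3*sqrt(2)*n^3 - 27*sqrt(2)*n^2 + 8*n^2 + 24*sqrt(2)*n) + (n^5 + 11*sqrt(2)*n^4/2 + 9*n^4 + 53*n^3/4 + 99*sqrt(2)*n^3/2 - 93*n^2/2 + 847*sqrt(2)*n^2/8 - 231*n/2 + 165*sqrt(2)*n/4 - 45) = n^5 + 11*sqrt(2)*n^4/2 + 10*n^4 + 17*n^3/4 + 105*sqrt(2)*n^3/2 - 77*n^2/2 + 631*sqrt(2)*n^2/8 - 231*n/2 + 261*sqrt(2)*n/4 - 45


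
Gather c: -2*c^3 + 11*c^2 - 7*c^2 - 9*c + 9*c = -2*c^3 + 4*c^2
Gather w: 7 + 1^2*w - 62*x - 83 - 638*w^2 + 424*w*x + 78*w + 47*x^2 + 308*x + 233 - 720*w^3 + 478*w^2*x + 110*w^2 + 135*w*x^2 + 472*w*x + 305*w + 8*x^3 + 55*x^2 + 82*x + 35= -720*w^3 + w^2*(478*x - 528) + w*(135*x^2 + 896*x + 384) + 8*x^3 + 102*x^2 + 328*x + 192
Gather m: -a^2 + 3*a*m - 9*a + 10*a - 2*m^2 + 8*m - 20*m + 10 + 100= -a^2 + a - 2*m^2 + m*(3*a - 12) + 110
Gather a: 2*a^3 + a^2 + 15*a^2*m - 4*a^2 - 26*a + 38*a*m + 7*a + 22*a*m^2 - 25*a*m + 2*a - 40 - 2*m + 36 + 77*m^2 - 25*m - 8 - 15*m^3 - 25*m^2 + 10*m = 2*a^3 + a^2*(15*m - 3) + a*(22*m^2 + 13*m - 17) - 15*m^3 + 52*m^2 - 17*m - 12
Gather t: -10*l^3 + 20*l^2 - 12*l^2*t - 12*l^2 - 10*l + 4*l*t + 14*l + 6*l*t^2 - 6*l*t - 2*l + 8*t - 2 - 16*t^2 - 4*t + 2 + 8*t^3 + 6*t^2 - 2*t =-10*l^3 + 8*l^2 + 2*l + 8*t^3 + t^2*(6*l - 10) + t*(-12*l^2 - 2*l + 2)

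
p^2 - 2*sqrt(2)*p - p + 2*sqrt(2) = (p - 1)*(p - 2*sqrt(2))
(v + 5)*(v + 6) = v^2 + 11*v + 30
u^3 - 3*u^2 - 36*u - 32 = (u - 8)*(u + 1)*(u + 4)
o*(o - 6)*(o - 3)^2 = o^4 - 12*o^3 + 45*o^2 - 54*o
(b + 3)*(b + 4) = b^2 + 7*b + 12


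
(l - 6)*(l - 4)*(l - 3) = l^3 - 13*l^2 + 54*l - 72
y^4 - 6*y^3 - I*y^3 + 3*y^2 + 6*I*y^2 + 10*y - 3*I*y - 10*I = (y - 5)*(y - 2)*(y + 1)*(y - I)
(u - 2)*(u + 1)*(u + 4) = u^3 + 3*u^2 - 6*u - 8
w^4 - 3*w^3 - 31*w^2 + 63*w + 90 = (w - 6)*(w - 3)*(w + 1)*(w + 5)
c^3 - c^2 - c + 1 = (c - 1)^2*(c + 1)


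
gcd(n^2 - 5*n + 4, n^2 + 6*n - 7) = n - 1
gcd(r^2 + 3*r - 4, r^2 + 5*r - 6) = r - 1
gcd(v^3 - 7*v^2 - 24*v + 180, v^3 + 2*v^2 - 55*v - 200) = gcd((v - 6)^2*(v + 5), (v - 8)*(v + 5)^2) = v + 5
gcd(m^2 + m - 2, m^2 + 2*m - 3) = m - 1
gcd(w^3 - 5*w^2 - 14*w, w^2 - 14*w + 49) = w - 7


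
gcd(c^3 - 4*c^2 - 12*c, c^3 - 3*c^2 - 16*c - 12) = c^2 - 4*c - 12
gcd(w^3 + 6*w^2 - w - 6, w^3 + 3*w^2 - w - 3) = w^2 - 1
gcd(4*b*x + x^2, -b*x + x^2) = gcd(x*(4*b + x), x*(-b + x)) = x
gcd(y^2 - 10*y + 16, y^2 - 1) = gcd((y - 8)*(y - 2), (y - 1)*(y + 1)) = 1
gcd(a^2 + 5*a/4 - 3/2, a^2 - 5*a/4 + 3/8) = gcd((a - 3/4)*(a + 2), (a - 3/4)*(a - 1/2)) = a - 3/4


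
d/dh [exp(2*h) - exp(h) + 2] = (2*exp(h) - 1)*exp(h)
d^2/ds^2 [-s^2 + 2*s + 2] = -2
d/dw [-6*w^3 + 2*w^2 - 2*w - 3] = -18*w^2 + 4*w - 2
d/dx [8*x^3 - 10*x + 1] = 24*x^2 - 10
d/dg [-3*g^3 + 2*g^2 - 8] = g*(4 - 9*g)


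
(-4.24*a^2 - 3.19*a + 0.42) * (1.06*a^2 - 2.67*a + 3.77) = -4.4944*a^4 + 7.9394*a^3 - 7.0223*a^2 - 13.1477*a + 1.5834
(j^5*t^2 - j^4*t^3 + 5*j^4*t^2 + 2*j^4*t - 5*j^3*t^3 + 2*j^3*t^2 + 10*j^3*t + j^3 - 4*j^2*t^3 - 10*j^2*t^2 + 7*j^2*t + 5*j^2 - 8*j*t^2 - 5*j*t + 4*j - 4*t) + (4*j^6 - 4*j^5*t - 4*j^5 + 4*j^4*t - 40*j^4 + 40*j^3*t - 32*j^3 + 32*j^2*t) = 4*j^6 + j^5*t^2 - 4*j^5*t - 4*j^5 - j^4*t^3 + 5*j^4*t^2 + 6*j^4*t - 40*j^4 - 5*j^3*t^3 + 2*j^3*t^2 + 50*j^3*t - 31*j^3 - 4*j^2*t^3 - 10*j^2*t^2 + 39*j^2*t + 5*j^2 - 8*j*t^2 - 5*j*t + 4*j - 4*t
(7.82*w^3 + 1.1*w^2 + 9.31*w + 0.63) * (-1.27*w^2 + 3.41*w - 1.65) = -9.9314*w^5 + 25.2692*w^4 - 20.9757*w^3 + 29.132*w^2 - 13.2132*w - 1.0395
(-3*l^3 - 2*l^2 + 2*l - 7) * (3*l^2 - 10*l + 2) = -9*l^5 + 24*l^4 + 20*l^3 - 45*l^2 + 74*l - 14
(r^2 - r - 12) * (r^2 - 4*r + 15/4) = r^4 - 5*r^3 - 17*r^2/4 + 177*r/4 - 45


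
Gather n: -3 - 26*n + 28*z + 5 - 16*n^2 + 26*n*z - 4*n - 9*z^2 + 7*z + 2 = -16*n^2 + n*(26*z - 30) - 9*z^2 + 35*z + 4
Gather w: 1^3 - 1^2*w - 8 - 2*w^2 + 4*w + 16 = -2*w^2 + 3*w + 9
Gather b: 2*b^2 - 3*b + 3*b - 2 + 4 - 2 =2*b^2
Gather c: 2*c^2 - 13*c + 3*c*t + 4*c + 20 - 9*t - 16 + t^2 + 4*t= 2*c^2 + c*(3*t - 9) + t^2 - 5*t + 4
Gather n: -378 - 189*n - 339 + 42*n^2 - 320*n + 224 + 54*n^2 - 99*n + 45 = 96*n^2 - 608*n - 448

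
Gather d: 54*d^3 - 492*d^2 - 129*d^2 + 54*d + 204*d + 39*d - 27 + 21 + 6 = 54*d^3 - 621*d^2 + 297*d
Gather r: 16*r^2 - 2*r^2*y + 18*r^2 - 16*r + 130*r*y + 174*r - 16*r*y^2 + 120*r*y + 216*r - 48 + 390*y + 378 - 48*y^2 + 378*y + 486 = r^2*(34 - 2*y) + r*(-16*y^2 + 250*y + 374) - 48*y^2 + 768*y + 816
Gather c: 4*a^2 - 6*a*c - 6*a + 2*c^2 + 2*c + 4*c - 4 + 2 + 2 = 4*a^2 - 6*a + 2*c^2 + c*(6 - 6*a)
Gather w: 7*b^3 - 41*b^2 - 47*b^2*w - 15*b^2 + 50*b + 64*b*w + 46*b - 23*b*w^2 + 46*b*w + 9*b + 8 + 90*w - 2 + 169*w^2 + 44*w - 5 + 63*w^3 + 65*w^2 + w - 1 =7*b^3 - 56*b^2 + 105*b + 63*w^3 + w^2*(234 - 23*b) + w*(-47*b^2 + 110*b + 135)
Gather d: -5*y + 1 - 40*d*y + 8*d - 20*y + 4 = d*(8 - 40*y) - 25*y + 5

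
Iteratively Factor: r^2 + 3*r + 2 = (r + 2)*(r + 1)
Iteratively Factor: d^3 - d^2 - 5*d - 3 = (d + 1)*(d^2 - 2*d - 3) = (d + 1)^2*(d - 3)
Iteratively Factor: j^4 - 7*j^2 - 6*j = (j - 3)*(j^3 + 3*j^2 + 2*j) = (j - 3)*(j + 2)*(j^2 + j) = j*(j - 3)*(j + 2)*(j + 1)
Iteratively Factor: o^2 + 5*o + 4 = (o + 4)*(o + 1)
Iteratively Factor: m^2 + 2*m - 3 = (m + 3)*(m - 1)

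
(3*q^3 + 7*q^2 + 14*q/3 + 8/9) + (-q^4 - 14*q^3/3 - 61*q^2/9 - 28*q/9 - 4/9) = -q^4 - 5*q^3/3 + 2*q^2/9 + 14*q/9 + 4/9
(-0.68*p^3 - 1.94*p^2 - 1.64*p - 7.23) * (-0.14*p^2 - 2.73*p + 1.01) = 0.0952*p^5 + 2.128*p^4 + 4.839*p^3 + 3.53*p^2 + 18.0815*p - 7.3023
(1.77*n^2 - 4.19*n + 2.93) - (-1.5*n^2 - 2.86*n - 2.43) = 3.27*n^2 - 1.33*n + 5.36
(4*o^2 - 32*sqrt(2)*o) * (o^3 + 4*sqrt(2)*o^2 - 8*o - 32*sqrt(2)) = 4*o^5 - 16*sqrt(2)*o^4 - 288*o^3 + 128*sqrt(2)*o^2 + 2048*o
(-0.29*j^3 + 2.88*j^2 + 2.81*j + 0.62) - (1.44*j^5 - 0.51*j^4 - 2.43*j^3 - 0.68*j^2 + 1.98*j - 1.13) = -1.44*j^5 + 0.51*j^4 + 2.14*j^3 + 3.56*j^2 + 0.83*j + 1.75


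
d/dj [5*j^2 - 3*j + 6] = 10*j - 3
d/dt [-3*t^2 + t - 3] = 1 - 6*t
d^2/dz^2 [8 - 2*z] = 0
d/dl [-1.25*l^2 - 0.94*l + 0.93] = -2.5*l - 0.94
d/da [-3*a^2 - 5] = -6*a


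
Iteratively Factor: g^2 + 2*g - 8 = (g + 4)*(g - 2)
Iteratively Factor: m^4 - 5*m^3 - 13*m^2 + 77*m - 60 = (m - 5)*(m^3 - 13*m + 12) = (m - 5)*(m + 4)*(m^2 - 4*m + 3) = (m - 5)*(m - 1)*(m + 4)*(m - 3)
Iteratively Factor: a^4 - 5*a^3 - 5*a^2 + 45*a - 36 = (a - 4)*(a^3 - a^2 - 9*a + 9) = (a - 4)*(a - 1)*(a^2 - 9) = (a - 4)*(a - 1)*(a + 3)*(a - 3)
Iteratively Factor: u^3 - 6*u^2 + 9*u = (u - 3)*(u^2 - 3*u) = u*(u - 3)*(u - 3)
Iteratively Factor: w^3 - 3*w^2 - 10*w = (w + 2)*(w^2 - 5*w) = w*(w + 2)*(w - 5)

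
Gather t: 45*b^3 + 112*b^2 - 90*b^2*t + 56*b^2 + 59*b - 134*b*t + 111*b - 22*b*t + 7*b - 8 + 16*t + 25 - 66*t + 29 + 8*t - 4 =45*b^3 + 168*b^2 + 177*b + t*(-90*b^2 - 156*b - 42) + 42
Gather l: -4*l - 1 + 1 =-4*l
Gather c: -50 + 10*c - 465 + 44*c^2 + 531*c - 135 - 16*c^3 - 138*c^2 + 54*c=-16*c^3 - 94*c^2 + 595*c - 650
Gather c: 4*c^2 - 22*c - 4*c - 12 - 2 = 4*c^2 - 26*c - 14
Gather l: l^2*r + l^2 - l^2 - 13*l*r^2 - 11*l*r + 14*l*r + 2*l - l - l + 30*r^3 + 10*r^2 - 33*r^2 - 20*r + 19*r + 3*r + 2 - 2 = l^2*r + l*(-13*r^2 + 3*r) + 30*r^3 - 23*r^2 + 2*r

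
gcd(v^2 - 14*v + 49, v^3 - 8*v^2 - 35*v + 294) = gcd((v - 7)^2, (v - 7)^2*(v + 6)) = v^2 - 14*v + 49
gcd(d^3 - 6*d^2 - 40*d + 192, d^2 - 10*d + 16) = d - 8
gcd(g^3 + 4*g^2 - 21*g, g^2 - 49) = g + 7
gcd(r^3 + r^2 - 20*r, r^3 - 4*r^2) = r^2 - 4*r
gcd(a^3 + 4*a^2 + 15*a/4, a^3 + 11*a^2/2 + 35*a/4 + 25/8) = a + 5/2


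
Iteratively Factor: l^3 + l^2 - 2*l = (l - 1)*(l^2 + 2*l) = (l - 1)*(l + 2)*(l)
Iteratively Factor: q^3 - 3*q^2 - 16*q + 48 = (q + 4)*(q^2 - 7*q + 12) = (q - 3)*(q + 4)*(q - 4)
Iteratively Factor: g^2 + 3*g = (g)*(g + 3)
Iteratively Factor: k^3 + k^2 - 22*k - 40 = (k - 5)*(k^2 + 6*k + 8) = (k - 5)*(k + 2)*(k + 4)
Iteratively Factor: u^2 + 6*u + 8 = (u + 4)*(u + 2)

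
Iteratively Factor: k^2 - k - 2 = (k - 2)*(k + 1)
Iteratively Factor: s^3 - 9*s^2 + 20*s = (s - 4)*(s^2 - 5*s) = (s - 5)*(s - 4)*(s)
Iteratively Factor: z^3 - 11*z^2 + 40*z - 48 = (z - 4)*(z^2 - 7*z + 12) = (z - 4)*(z - 3)*(z - 4)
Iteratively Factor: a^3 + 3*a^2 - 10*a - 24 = (a + 2)*(a^2 + a - 12) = (a - 3)*(a + 2)*(a + 4)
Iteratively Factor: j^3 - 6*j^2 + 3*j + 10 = (j - 5)*(j^2 - j - 2) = (j - 5)*(j + 1)*(j - 2)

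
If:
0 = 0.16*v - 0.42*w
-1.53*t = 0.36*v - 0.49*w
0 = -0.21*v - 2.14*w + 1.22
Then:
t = -0.13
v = 1.19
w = 0.45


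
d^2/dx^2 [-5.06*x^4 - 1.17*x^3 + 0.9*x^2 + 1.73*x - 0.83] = -60.72*x^2 - 7.02*x + 1.8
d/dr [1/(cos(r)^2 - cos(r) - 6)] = (2*cos(r) - 1)*sin(r)/(sin(r)^2 + cos(r) + 5)^2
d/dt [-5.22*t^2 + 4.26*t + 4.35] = 4.26 - 10.44*t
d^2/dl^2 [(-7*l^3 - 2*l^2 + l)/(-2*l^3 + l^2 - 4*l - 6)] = 2*(22*l^6 - 180*l^5 - 546*l^4 + l^3 + 612*l^2 + 738*l + 96)/(8*l^9 - 12*l^8 + 54*l^7 + 23*l^6 + 36*l^5 + 258*l^4 + 136*l^3 + 180*l^2 + 432*l + 216)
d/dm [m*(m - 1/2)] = 2*m - 1/2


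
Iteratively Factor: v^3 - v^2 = (v)*(v^2 - v) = v^2*(v - 1)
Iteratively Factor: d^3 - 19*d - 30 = (d + 2)*(d^2 - 2*d - 15) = (d + 2)*(d + 3)*(d - 5)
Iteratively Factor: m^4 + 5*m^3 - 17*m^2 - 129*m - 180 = (m - 5)*(m^3 + 10*m^2 + 33*m + 36) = (m - 5)*(m + 4)*(m^2 + 6*m + 9) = (m - 5)*(m + 3)*(m + 4)*(m + 3)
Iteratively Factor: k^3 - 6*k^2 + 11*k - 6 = (k - 2)*(k^2 - 4*k + 3) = (k - 2)*(k - 1)*(k - 3)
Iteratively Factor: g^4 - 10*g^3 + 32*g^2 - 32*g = (g)*(g^3 - 10*g^2 + 32*g - 32) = g*(g - 4)*(g^2 - 6*g + 8) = g*(g - 4)*(g - 2)*(g - 4)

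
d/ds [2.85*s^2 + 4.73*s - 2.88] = 5.7*s + 4.73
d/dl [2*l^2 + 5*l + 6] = 4*l + 5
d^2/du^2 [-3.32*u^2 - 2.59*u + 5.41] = -6.64000000000000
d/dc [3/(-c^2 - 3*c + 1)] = 3*(2*c + 3)/(c^2 + 3*c - 1)^2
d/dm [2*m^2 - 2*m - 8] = 4*m - 2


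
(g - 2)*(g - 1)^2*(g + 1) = g^4 - 3*g^3 + g^2 + 3*g - 2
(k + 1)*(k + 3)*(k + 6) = k^3 + 10*k^2 + 27*k + 18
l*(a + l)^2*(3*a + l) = 3*a^3*l + 7*a^2*l^2 + 5*a*l^3 + l^4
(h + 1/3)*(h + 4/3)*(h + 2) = h^3 + 11*h^2/3 + 34*h/9 + 8/9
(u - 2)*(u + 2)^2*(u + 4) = u^4 + 6*u^3 + 4*u^2 - 24*u - 32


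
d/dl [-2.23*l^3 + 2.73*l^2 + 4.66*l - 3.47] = -6.69*l^2 + 5.46*l + 4.66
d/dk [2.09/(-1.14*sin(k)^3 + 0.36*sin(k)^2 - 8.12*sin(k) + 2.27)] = (7.1478*sin(k)^2 - 1.5048*sin(k) + 16.9708)*cos(k)/(1.14*sin(k)^3 - 0.36*sin(k)^2 + 8.12*sin(k) - 2.27)^2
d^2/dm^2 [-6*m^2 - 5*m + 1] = -12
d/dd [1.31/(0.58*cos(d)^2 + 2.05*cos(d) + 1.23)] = (1.5196*cos(d) + 2.6855)*sin(d)/(0.58*cos(d)^2 + 2.05*cos(d) + 1.23)^2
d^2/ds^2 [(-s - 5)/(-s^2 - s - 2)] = 2*(-3*(s + 2)*(s^2 + s + 2) + (s + 5)*(2*s + 1)^2)/(s^2 + s + 2)^3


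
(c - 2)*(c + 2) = c^2 - 4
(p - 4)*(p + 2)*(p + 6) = p^3 + 4*p^2 - 20*p - 48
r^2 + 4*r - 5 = (r - 1)*(r + 5)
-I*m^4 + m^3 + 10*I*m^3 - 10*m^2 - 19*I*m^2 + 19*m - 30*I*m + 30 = (m - 6)*(m - 5)*(m + I)*(-I*m - I)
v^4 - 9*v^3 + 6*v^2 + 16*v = v*(v - 8)*(v - 2)*(v + 1)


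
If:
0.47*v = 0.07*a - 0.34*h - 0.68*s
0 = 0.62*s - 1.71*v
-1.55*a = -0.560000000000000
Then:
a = 0.36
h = 0.0743833017077799 - 6.89848197343454*v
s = 2.75806451612903*v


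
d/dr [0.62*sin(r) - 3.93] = 0.62*cos(r)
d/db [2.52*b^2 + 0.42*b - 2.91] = 5.04*b + 0.42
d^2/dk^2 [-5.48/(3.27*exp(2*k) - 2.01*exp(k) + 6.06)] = (-5.48*(6.54*exp(k) - 2.01)*(13.08*exp(k) - 4.02)*exp(k) + (71.6784*exp(k) - 11.0148)*(3.27*exp(2*k) - 2.01*exp(k) + 6.06))*exp(k)/(3.27*exp(2*k) - 2.01*exp(k) + 6.06)^3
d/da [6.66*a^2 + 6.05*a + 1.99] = 13.32*a + 6.05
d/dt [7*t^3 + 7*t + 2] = 21*t^2 + 7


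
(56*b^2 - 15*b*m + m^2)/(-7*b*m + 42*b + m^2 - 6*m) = (-8*b + m)/(m - 6)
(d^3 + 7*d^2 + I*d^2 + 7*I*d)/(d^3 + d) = (d + 7)/(d - I)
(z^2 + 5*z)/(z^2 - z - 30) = z/(z - 6)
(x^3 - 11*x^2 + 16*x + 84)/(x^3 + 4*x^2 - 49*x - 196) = (x^2 - 4*x - 12)/(x^2 + 11*x + 28)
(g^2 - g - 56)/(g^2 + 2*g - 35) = (g - 8)/(g - 5)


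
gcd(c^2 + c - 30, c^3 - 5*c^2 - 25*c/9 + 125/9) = c - 5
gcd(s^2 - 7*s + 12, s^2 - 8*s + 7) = 1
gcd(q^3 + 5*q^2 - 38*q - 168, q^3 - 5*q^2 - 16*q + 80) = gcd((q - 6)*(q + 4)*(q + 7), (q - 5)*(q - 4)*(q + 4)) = q + 4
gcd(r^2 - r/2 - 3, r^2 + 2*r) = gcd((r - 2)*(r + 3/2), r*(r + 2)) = 1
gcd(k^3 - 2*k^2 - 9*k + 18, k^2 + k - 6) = k^2 + k - 6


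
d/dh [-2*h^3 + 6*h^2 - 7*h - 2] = -6*h^2 + 12*h - 7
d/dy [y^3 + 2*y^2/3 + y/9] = 3*y^2 + 4*y/3 + 1/9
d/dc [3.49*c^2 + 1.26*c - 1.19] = 6.98*c + 1.26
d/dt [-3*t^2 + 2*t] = 2 - 6*t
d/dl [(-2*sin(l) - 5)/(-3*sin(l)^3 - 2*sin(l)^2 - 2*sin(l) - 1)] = -(12*sin(l)^3 + 49*sin(l)^2 + 20*sin(l) + 8)*cos(l)/(3*sin(l)^3 + 2*sin(l)^2 + 2*sin(l) + 1)^2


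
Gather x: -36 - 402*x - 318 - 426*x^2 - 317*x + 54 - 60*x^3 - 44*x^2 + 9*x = -60*x^3 - 470*x^2 - 710*x - 300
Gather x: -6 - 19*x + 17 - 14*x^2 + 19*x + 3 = 14 - 14*x^2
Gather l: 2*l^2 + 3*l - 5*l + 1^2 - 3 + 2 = 2*l^2 - 2*l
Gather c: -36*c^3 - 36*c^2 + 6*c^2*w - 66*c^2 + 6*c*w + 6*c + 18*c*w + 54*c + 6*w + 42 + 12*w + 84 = -36*c^3 + c^2*(6*w - 102) + c*(24*w + 60) + 18*w + 126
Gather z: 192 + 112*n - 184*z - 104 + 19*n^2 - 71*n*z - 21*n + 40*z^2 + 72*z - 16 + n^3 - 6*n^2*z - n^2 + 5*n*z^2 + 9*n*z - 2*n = n^3 + 18*n^2 + 89*n + z^2*(5*n + 40) + z*(-6*n^2 - 62*n - 112) + 72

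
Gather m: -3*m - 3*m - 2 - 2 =-6*m - 4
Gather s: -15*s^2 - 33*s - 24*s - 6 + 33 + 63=-15*s^2 - 57*s + 90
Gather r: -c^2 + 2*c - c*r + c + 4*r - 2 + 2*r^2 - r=-c^2 + 3*c + 2*r^2 + r*(3 - c) - 2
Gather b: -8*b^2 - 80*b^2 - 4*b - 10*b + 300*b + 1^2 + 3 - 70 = -88*b^2 + 286*b - 66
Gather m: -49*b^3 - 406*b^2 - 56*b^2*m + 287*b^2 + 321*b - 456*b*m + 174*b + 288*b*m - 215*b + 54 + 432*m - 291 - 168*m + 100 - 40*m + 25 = -49*b^3 - 119*b^2 + 280*b + m*(-56*b^2 - 168*b + 224) - 112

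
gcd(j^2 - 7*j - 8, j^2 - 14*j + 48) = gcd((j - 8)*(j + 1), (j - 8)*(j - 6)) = j - 8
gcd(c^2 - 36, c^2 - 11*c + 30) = c - 6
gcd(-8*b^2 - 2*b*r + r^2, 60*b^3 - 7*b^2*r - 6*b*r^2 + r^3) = -4*b + r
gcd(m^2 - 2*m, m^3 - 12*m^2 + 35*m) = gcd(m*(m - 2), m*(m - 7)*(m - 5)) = m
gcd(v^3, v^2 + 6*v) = v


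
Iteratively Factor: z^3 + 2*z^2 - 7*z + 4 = (z + 4)*(z^2 - 2*z + 1) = (z - 1)*(z + 4)*(z - 1)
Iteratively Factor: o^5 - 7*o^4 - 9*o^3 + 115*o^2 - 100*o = (o)*(o^4 - 7*o^3 - 9*o^2 + 115*o - 100) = o*(o - 5)*(o^3 - 2*o^2 - 19*o + 20) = o*(o - 5)*(o - 1)*(o^2 - o - 20) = o*(o - 5)*(o - 1)*(o + 4)*(o - 5)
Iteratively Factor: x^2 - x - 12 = (x + 3)*(x - 4)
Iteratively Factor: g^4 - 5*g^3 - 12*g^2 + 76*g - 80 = (g + 4)*(g^3 - 9*g^2 + 24*g - 20) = (g - 2)*(g + 4)*(g^2 - 7*g + 10) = (g - 5)*(g - 2)*(g + 4)*(g - 2)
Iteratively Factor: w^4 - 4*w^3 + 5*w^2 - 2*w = (w)*(w^3 - 4*w^2 + 5*w - 2) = w*(w - 1)*(w^2 - 3*w + 2) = w*(w - 1)^2*(w - 2)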